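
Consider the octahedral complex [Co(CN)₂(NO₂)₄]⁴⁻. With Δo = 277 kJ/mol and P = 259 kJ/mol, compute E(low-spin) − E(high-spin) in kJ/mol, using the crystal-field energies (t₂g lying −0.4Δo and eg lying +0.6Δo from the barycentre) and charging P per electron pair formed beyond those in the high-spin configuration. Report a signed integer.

Ligand charges: 2×(-1) from CN⁻ and 4×(-1) from NO₂⁻ sum to -6; with overall charge -4, Co is +2.
Co is in group 9, so Co²⁺ is d⁷ (9 − 2 = 7).
High-spin d⁷ fills as t₂g⁵ eg² with CFSE 5(−0.4) + 2(+0.6) = -0.8Δo = -222 kJ/mol.
Low-spin: t₂g⁶ eg¹, orbital CFSE = -1.8Δo = -499 kJ/mol; plus 1 excess pair × P = +259 kJ/mol; total -240 kJ/mol.
Thus E(LS) − E(HS) = -18 kJ/mol.

-18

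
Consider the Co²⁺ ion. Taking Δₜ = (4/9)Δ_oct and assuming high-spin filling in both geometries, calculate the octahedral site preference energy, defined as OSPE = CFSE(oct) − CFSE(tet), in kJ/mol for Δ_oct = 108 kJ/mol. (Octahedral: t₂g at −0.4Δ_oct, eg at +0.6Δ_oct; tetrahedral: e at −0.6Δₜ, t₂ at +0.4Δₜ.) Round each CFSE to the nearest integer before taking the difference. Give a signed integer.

Co²⁺: group 9, so d-count = 9 − 2 = 7.
Octahedral high-spin t₂g⁵ eg²: CFSE = -0.8 × 108 = -86 kJ/mol.
Tetrahedral: e⁴ t₂³, CFSE = 4(−0.6) + 3(+0.4) = -1.2Δₜ = -1.2 × (4/9) × 108 = -58 kJ/mol.
OSPE = CFSE(oct) − CFSE(tet) = -86 − (-58) = -28 kJ/mol.

-28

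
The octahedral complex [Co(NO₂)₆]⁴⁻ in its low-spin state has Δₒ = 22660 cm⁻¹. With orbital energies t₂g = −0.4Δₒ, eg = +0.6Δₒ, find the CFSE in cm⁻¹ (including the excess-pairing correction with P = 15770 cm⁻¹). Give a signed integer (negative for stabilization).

Each NO₂⁻ contributes -1; 6 × (-1) = -6. With overall charge -4, Co is in the +2 oxidation state.
Co is in group 9, so Co²⁺ is d⁷ (9 − 2 = 7).
Configuration: t₂g⁶ eg¹.
Orbital CFSE = 6(-0.4) + 1(0.6) = -1.8Δₒ = -1.8 × 22660 = -40788 cm⁻¹.
High-spin d⁷ would be t₂g⁵ eg² with 2 pairs; low-spin has 3, so 1 excess pair costs +1P = +15770 cm⁻¹.
Net CFSE = -40788 + 15770 = -25018 cm⁻¹.

-25018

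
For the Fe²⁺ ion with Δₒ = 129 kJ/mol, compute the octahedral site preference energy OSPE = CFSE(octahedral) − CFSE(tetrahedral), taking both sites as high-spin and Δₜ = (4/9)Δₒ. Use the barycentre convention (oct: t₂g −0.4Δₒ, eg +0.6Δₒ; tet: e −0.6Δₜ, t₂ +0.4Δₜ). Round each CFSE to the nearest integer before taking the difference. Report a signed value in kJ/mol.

Group 8 minus oxidation state +2 gives a d⁶ configuration for Fe²⁺.
Octahedral high-spin t₂g⁴ eg²: CFSE = -0.4 × 129 = -52 kJ/mol.
Tetrahedral e³ t₂³ gives -0.6Δₜ = -0.6 × (4/9) × 129 = -34 kJ/mol.
OSPE = -52 − (-34) = -18 kJ/mol.

-18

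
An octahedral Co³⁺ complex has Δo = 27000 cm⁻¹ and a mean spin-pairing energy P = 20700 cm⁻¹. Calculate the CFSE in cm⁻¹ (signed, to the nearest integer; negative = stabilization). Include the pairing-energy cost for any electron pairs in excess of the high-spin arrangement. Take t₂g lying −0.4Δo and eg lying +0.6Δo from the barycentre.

Co³⁺: group 9, so d-count = 9 − 3 = 6.
Here Δo > P (27000 > 20700), so the low-spin state is favoured.
Filling d⁶ accordingly: t₂g⁶ eg⁰.
Orbital CFSE = -2.4Δo = -2.4 × 27000 = -64800 cm⁻¹.
Excess pairs vs high-spin: 3 − 1 = 2; pairing cost = +41400 cm⁻¹.
Net CFSE = -64800 + 41400 = -23400 cm⁻¹.

-23400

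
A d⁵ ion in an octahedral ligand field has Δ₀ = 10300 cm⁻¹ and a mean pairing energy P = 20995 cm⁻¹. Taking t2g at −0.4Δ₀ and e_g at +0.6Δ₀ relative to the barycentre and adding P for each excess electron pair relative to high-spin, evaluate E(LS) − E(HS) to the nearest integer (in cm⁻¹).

21390

High-spin d⁵ fills as t2g^3 e_g^2 with CFSE 3(−0.4) + 2(+0.6) = 0.0Δ₀ = 0 cm⁻¹.
For low-spin the configuration is t2g^5 e_g^0: orbital energy -2.0 × 10300 = -20600 cm⁻¹, and 2 additional pairs relative to high-spin add 41990 cm⁻¹, giving 21390 cm⁻¹.
Thus E(LS) − E(HS) = 21390 cm⁻¹.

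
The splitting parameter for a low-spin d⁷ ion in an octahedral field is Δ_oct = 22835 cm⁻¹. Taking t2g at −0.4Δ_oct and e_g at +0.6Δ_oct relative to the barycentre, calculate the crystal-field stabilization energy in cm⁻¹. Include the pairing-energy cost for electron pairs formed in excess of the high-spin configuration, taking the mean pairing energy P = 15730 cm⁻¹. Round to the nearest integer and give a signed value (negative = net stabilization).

The d⁷ electrons fill as t2g^6 e_g^1.
Orbital CFSE = 6(-0.4) + 1(0.6) = -1.8Δ_oct = -1.8 × 22835 = -41103 cm⁻¹.
Pairing penalty: 3 pairs vs 2 in the high-spin reference → 1 extra × P = 15730 cm⁻¹.
Combining: -41103 + 15730 = -25373 cm⁻¹.

-25373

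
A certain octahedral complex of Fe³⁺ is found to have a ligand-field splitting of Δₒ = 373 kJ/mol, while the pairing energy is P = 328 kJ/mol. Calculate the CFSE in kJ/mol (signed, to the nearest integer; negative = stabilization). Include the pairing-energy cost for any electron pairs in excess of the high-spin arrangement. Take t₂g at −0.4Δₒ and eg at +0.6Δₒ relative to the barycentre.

Fe³⁺: group 8, so d-count = 8 − 3 = 5.
With Δₒ > P the complex is low-spin.
Configuration: t₂g⁵ eg⁰.
Orbital CFSE = -2.0Δₒ = -2.0 × 373 = -746 kJ/mol.
Excess pairs vs high-spin: 2 − 0 = 2; pairing cost = +656 kJ/mol.
Net CFSE = -746 + 656 = -90 kJ/mol.

-90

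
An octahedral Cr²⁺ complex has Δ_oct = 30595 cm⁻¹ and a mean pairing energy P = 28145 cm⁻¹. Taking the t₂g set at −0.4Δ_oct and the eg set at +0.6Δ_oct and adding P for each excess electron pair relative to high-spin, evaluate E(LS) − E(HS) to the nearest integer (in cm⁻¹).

Cr sits in group 6; removing 2 electrons leaves Cr²⁺ with 6 − 2 = 4 d electrons.
High-spin d⁴ fills as t₂g³ eg¹ with CFSE 3(−0.4) + 1(+0.6) = -0.6Δ_oct = -18357 cm⁻¹.
Low-spin: t₂g⁴ eg⁰, orbital CFSE = -1.6Δ_oct = -48952 cm⁻¹; plus 1 excess pair × P = +28145 cm⁻¹; total -20807 cm⁻¹.
The difference is -20807 − (-18357) = -2450 cm⁻¹, so low-spin lies lower.

-2450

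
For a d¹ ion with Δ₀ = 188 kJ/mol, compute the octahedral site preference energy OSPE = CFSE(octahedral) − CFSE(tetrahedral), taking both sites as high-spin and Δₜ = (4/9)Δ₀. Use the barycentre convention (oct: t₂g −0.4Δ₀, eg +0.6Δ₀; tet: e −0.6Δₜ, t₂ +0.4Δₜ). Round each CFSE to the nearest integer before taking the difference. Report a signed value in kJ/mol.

Octahedral (high-spin): t2g^1 e_g^0, CFSE = 1(−0.4) + 0(+0.6) = -0.4Δ₀ = -0.4 × 188 = -75 kJ/mol.
In a tetrahedral site the filling is e^1 t2^0: CFSE(tet) = -0.6Δₜ = -0.6 × (4/9)(188) = -50 kJ/mol.
OSPE = CFSE(oct) − CFSE(tet) = -75 − (-50) = -25 kJ/mol.

-25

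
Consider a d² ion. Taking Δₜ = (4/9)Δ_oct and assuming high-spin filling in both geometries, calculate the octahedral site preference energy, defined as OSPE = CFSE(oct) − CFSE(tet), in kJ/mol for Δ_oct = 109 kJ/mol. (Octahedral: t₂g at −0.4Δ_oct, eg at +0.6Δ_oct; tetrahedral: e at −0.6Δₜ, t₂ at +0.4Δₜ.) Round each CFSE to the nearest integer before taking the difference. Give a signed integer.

-29

Octahedral (high-spin): t2g^2 e_g^0, CFSE = 2(−0.4) + 0(+0.6) = -0.8Δ_oct = -0.8 × 109 = -87 kJ/mol.
In a tetrahedral site the filling is e^2 t2^0: CFSE(tet) = -1.2Δₜ = -1.2 × (4/9)(109) = -58 kJ/mol.
OSPE = CFSE(oct) − CFSE(tet) = -87 − (-58) = -29 kJ/mol.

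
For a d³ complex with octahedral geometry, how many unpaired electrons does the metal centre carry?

3

Configuration: t₂g³ eg⁰, giving 3 unpaired electrons.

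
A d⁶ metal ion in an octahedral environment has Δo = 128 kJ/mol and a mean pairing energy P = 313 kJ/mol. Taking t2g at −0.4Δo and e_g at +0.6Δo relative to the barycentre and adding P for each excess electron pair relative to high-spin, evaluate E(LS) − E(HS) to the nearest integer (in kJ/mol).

In the high-spin limit (t2g^4 e_g^2) the orbital term is -0.4Δo = -51 kJ/mol, with no excess pairing.
For low-spin the configuration is t2g^6 e_g^0: orbital energy -2.4 × 128 = -307 kJ/mol, and 2 additional pairs relative to high-spin add 626 kJ/mol, giving 319 kJ/mol.
E(LS) − E(HS) = 319 − (-51) = 370 kJ/mol.

370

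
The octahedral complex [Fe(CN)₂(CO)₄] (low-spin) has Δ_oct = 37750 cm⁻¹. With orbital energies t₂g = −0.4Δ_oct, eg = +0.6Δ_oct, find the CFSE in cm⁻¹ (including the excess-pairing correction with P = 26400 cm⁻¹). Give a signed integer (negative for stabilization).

Ligand charges: 2×(-1) from CN⁻ and 4×(+0) from CO sum to -2; with overall charge +0, Fe is +2.
Fe is in group 8, so Fe²⁺ is d⁶ (8 − 2 = 6).
The d⁶ electrons fill as t₂g⁶ eg⁰.
The orbital stabilization is -2.4Δ_oct = -2.4 × 37750 = -90600 cm⁻¹.
High-spin d⁶ would be t₂g⁴ eg² with 1 pair; low-spin has 3, so 2 excess pairs cost +2P = +52800 cm⁻¹.
Combining: -90600 + 52800 = -37800 cm⁻¹.

-37800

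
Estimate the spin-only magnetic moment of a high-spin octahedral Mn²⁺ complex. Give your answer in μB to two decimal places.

Mn is in group 7, so Mn²⁺ is d⁵ (7 − 2 = 5).
Configuration: t2g^3 e_g^2 → 5 unpaired electrons.
μ(spin-only) = √[5(5+2)] = √35 ≈ 5.92 μB.

5.92 μB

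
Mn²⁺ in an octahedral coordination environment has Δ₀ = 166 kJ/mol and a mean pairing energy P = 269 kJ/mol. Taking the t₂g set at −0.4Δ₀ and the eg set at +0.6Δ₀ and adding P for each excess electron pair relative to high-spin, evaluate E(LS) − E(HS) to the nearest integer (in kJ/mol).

206

Mn²⁺: group 7, so d-count = 7 − 2 = 5.
High-spin: t₂g³ eg², CFSE = 0.0Δ₀ = 0 kJ/mol.
Low-spin t₂g⁵ eg⁰ gives -2.0Δ₀ = -332 kJ/mol, but forming 2 extra pairs costs 2P = 538 kJ/mol, so E(LS) = -332 + 538 = 206 kJ/mol.
The difference is 206 − (0) = 206 kJ/mol, so high-spin lies lower.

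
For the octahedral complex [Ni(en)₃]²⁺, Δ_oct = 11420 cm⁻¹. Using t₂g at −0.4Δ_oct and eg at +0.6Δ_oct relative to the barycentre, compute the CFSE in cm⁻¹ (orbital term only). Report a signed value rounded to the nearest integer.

en is neutral, so the +2 overall charge sits on Ni: oxidation state +2.
Ni²⁺: group 10, so d-count = 10 − 2 = 8.
For octahedral d⁸ the high- and low-spin configurations coincide.
The d⁸ electrons fill as t₂g⁶ eg².
Orbital CFSE = 6(-0.4) + 2(0.6) = -1.2Δ_oct = -1.2 × 11420 = -13704 cm⁻¹.

-13704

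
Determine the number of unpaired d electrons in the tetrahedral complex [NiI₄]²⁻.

Each I⁻ contributes -1; 4 × (-1) = -4. With overall charge -2, Ni is in the +2 oxidation state.
Group 10 minus oxidation state +2 gives a d⁸ configuration for Ni²⁺.
Tetrahedral fields are weak (Δₜ ≈ 4/9 Δₒ), so electrons fill high-spin.
Configuration: e⁴ t₂⁴, giving 2 unpaired electrons.

2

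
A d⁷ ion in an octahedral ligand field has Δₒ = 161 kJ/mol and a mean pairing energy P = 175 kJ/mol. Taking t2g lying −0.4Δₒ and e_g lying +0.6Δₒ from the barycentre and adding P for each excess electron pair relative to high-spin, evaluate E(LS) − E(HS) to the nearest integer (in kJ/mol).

14

High-spin: t2g^5 e_g^2, CFSE = -0.8Δₒ = -129 kJ/mol.
For low-spin the configuration is t2g^6 e_g^1: orbital energy -1.8 × 161 = -290 kJ/mol, and 1 additional pair relative to high-spin adds 175 kJ/mol, giving -115 kJ/mol.
E(LS) − E(HS) = -115 − (-129) = 14 kJ/mol.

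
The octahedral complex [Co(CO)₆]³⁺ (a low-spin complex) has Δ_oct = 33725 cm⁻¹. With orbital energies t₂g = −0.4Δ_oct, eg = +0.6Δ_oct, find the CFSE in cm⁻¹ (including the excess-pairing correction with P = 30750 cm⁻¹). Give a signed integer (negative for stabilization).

CO is neutral, so the +3 overall charge sits on Co: oxidation state +3.
Co sits in group 9; removing 3 electrons leaves Co³⁺ with 9 − 3 = 6 d electrons.
The d⁶ electrons fill as t₂g⁶ eg⁰.
Orbital CFSE = 6(-0.4) + 0(0.6) = -2.4Δ_oct = -2.4 × 33725 = -80940 cm⁻¹.
High-spin d⁶ would be t₂g⁴ eg² with 1 pair; low-spin has 3, so 2 excess pairs cost +2P = +61500 cm⁻¹.
Overall CFSE = -80940 + 61500 = -19440 cm⁻¹.

-19440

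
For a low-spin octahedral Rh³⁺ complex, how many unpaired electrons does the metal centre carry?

Rh is in group 9, so Rh³⁺ is d⁶ (9 − 3 = 6).
Configuration: t₂g⁶ eg⁰, giving 0 unpaired electrons.

0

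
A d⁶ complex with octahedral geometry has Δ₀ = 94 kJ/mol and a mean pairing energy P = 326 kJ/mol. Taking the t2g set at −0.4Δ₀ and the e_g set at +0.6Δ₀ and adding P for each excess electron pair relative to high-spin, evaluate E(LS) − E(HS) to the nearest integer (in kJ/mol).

High-spin d⁶ fills as t2g^4 e_g^2 with CFSE 4(−0.4) + 2(+0.6) = -0.4Δ₀ = -38 kJ/mol.
Low-spin: t2g^6 e_g^0, orbital CFSE = -2.4Δ₀ = -226 kJ/mol; plus 2 excess pairs × P = +652 kJ/mol; total 426 kJ/mol.
The difference is 426 − (-38) = 464 kJ/mol, so high-spin lies lower.

464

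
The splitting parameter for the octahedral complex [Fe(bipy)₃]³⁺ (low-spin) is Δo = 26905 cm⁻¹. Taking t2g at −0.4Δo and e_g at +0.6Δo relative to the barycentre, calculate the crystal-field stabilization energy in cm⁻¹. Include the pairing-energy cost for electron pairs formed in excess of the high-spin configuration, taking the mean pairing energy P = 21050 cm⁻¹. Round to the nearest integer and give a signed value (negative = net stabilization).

-11710

bipy is neutral, so the +3 overall charge sits on Fe: oxidation state +3.
Fe is in group 8, so Fe³⁺ is d⁵ (8 − 3 = 5).
The d⁵ electrons fill as t2g^5 e_g^0.
Orbital CFSE = 5(-0.4) + 0(0.6) = -2.0Δo = -2.0 × 26905 = -53810 cm⁻¹.
High-spin d⁵ would be t2g^3 e_g^2 with 0 pairs; low-spin has 2, so 2 excess pairs cost +2P = +42100 cm⁻¹.
Overall CFSE = -53810 + 42100 = -11710 cm⁻¹.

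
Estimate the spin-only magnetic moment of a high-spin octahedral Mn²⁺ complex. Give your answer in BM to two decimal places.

5.92 BM

Mn²⁺: group 7, so d-count = 7 − 2 = 5.
Configuration: t₂g³ eg² → 5 unpaired electrons.
μ(spin-only) = √[5(5+2)] = √35 ≈ 5.92 BM.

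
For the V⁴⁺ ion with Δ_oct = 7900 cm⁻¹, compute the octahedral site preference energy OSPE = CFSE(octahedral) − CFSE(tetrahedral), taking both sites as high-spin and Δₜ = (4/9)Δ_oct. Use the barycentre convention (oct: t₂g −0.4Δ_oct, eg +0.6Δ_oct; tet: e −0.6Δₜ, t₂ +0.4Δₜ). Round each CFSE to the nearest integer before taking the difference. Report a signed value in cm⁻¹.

V⁴⁺: group 5, so d-count = 5 − 4 = 1.
In an octahedral site d¹ (HS) is t2g^1 e_g^0, giving CFSE(oct) = -0.4Δ_oct = -3160 cm⁻¹.
Tetrahedral e^1 t2^0 gives -0.6Δₜ = -0.6 × (4/9) × 7900 = -2107 cm⁻¹.
OSPE = CFSE(oct) − CFSE(tet) = -3160 − (-2107) = -1053 cm⁻¹.

-1053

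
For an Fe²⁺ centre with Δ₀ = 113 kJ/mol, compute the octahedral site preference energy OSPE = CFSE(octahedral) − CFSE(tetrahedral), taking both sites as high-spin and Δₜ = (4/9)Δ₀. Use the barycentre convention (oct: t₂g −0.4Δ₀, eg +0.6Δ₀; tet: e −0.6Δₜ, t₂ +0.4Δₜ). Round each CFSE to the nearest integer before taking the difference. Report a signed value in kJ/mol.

Group 8 minus oxidation state +2 gives a d⁶ configuration for Fe²⁺.
Octahedral high-spin t₂g⁴ eg²: CFSE = -0.4 × 113 = -45 kJ/mol.
In a tetrahedral site the filling is e³ t₂³: CFSE(tet) = -0.6Δₜ = -0.6 × (4/9)(113) = -30 kJ/mol.
OSPE = -45 − (-30) = -15 kJ/mol.

-15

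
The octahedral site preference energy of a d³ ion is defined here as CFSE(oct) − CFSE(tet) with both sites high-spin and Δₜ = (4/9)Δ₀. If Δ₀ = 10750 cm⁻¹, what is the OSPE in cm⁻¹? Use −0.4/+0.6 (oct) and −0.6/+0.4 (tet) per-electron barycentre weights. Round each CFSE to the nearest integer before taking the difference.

Octahedral high-spin t2g^3 e_g^0: CFSE = -1.2 × 10750 = -12900 cm⁻¹.
Tetrahedral e^2 t2^1 gives -0.8Δₜ = -0.8 × (4/9) × 10750 = -3822 cm⁻¹.
Subtracting, OSPE = -12900 − (-3822) = -9078 cm⁻¹.

-9078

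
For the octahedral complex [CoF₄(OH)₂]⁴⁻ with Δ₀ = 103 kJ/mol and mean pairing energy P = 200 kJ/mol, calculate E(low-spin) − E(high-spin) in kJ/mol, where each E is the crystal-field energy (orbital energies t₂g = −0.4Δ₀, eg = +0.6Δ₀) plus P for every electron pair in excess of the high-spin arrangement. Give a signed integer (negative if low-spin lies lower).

97

Ligand charges: 4×(-1) from F⁻ and 2×(-1) from OH⁻ sum to -6; with overall charge -4, Co is +2.
Co²⁺: group 9, so d-count = 9 − 2 = 7.
High-spin: t₂g⁵ eg², CFSE = -0.8Δ₀ = -82 kJ/mol.
Low-spin t₂g⁶ eg¹ gives -1.8Δ₀ = -185 kJ/mol, but forming 1 extra pair costs 1P = 200 kJ/mol, so E(LS) = -185 + 200 = 15 kJ/mol.
E(LS) − E(HS) = 15 − (-82) = 97 kJ/mol.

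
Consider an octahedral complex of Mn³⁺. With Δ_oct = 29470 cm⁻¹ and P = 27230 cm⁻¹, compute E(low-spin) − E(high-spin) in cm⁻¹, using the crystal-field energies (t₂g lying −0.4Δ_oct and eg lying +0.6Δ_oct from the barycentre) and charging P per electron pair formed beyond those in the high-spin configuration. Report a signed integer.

Mn sits in group 7; removing 3 electrons leaves Mn³⁺ with 7 − 3 = 4 d electrons.
In the high-spin limit (t₂g³ eg¹) the orbital term is -0.6Δ_oct = -17682 cm⁻¹, with no excess pairing.
Low-spin t₂g⁴ eg⁰ gives -1.6Δ_oct = -47152 cm⁻¹, but forming 1 extra pair costs 1P = 27230 cm⁻¹, so E(LS) = -47152 + 27230 = -19922 cm⁻¹.
The difference is -19922 − (-17682) = -2240 cm⁻¹, so low-spin lies lower.

-2240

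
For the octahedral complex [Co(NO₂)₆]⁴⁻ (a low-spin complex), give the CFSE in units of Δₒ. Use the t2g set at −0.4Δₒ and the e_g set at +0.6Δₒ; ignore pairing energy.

-1.8 Δₒ

Each NO₂⁻ contributes -1; 6 × (-1) = -6. With overall charge -4, Co is in the +2 oxidation state.
Co²⁺: group 9, so d-count = 9 − 2 = 7.
Configuration: t2g^6 e_g^1.
CFSE = 6(-0.4Δₒ) + 1(0.6Δₒ) = -2.4Δₒ + 0.6Δₒ = -1.8Δₒ.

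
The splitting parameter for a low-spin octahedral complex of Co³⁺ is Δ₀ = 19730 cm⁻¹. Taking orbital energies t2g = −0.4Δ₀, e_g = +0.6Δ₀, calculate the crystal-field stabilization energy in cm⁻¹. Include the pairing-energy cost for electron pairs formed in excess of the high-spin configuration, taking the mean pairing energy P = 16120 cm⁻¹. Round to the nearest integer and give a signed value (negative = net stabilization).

Co sits in group 9; removing 3 electrons leaves Co³⁺ with 9 − 3 = 6 d electrons.
Configuration: t2g^6 e_g^0.
The orbital stabilization is -2.4Δ₀ = -2.4 × 19730 = -47352 cm⁻¹.
Relative to high-spin t2g^4 e_g^2 (1 paired), the low-spin configuration has 2 additional pairs, contributing +2 × 16120 = +32240 cm⁻¹.
Overall CFSE = -47352 + 32240 = -15112 cm⁻¹.

-15112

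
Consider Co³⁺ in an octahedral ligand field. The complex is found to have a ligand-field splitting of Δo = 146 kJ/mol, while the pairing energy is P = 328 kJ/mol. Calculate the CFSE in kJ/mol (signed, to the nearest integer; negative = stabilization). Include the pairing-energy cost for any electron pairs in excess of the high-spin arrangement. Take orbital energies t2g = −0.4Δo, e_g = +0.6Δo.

Co is in group 9, so Co³⁺ is d⁶ (9 − 3 = 6).
With Δo < P the complex is high-spin.
Configuration: t2g^4 e_g^2.
Orbital CFSE = -0.4Δo = -0.4 × 146 = -58 kJ/mol.
High-spin has no excess pairs, so no pairing correction applies.

-58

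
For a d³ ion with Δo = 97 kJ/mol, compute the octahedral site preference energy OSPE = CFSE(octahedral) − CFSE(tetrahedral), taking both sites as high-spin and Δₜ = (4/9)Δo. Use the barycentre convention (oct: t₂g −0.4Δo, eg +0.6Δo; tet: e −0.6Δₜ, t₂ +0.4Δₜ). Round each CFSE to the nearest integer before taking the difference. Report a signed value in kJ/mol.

-82

Octahedral (high-spin): t2g^3 e_g^0, CFSE = 3(−0.4) + 0(+0.6) = -1.2Δo = -1.2 × 97 = -116 kJ/mol.
Tetrahedral: e^2 t2^1, CFSE = 2(−0.6) + 1(+0.4) = -0.8Δₜ = -0.8 × (4/9) × 97 = -34 kJ/mol.
OSPE = CFSE(oct) − CFSE(tet) = -116 − (-34) = -82 kJ/mol.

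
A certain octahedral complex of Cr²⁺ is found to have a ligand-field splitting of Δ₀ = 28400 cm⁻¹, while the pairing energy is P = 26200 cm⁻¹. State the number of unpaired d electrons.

2

Cr is in group 6, so Cr²⁺ is d⁴ (6 − 2 = 4).
Δ₀ > P, so pairing is preferred: the ground state is low-spin.
Configuration: t₂g⁴ eg⁰.
Unpaired electrons: 2.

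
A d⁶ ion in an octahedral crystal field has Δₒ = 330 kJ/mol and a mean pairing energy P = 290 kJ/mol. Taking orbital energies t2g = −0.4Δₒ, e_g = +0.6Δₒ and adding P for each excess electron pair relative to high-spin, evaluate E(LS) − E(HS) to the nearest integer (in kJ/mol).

-80

High-spin d⁶ fills as t2g^4 e_g^2 with CFSE 4(−0.4) + 2(+0.6) = -0.4Δₒ = -132 kJ/mol.
Low-spin t2g^6 e_g^0 gives -2.4Δₒ = -792 kJ/mol, but forming 2 extra pairs costs 2P = 580 kJ/mol, so E(LS) = -792 + 580 = -212 kJ/mol.
E(LS) − E(HS) = -212 − (-132) = -80 kJ/mol.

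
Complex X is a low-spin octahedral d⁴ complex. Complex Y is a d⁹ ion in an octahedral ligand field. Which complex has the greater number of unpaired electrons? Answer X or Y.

X: t₂g⁴ eg⁰ → 2 unpaired.
Y: t₂g⁶ eg³ → 1 unpaired.
So X has more unpaired electrons.

X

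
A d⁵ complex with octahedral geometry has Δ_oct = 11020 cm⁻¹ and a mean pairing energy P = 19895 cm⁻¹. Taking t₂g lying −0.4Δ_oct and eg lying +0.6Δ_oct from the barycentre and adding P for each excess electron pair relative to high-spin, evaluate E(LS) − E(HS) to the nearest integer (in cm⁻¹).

17750

High-spin d⁵ fills as t₂g³ eg² with CFSE 3(−0.4) + 2(+0.6) = 0.0Δ_oct = 0 cm⁻¹.
Low-spin t₂g⁵ eg⁰ gives -2.0Δ_oct = -22040 cm⁻¹, but forming 2 extra pairs costs 2P = 39790 cm⁻¹, so E(LS) = -22040 + 39790 = 17750 cm⁻¹.
The difference is 17750 − (0) = 17750 cm⁻¹, so high-spin lies lower.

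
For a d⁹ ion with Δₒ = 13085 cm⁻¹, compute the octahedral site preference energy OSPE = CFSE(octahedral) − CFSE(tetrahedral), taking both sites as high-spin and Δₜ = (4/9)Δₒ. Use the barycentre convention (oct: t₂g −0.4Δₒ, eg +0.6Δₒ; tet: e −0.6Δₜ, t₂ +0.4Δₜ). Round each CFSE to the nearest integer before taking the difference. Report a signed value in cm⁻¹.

In an octahedral site d⁹ (HS) is t2g^6 e_g^3, giving CFSE(oct) = -0.6Δₒ = -7851 cm⁻¹.
In a tetrahedral site the filling is e^4 t2^5: CFSE(tet) = -0.4Δₜ = -0.4 × (4/9)(13085) = -2326 cm⁻¹.
Subtracting, OSPE = -7851 − (-2326) = -5525 cm⁻¹.

-5525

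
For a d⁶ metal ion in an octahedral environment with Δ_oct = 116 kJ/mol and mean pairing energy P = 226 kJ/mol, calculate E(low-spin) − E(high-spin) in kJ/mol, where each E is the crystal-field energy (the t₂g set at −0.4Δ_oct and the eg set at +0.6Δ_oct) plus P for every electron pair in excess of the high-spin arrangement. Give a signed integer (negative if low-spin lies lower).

High-spin d⁶ fills as t₂g⁴ eg² with CFSE 4(−0.4) + 2(+0.6) = -0.4Δ_oct = -46 kJ/mol.
Low-spin t₂g⁶ eg⁰ gives -2.4Δ_oct = -278 kJ/mol, but forming 2 extra pairs costs 2P = 452 kJ/mol, so E(LS) = -278 + 452 = 174 kJ/mol.
Thus E(LS) − E(HS) = 220 kJ/mol.

220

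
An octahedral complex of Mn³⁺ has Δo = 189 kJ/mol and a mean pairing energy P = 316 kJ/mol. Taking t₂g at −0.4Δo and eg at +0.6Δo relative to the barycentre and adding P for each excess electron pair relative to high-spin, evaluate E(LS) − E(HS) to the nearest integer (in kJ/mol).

Mn sits in group 7; removing 3 electrons leaves Mn³⁺ with 7 − 3 = 4 d electrons.
High-spin d⁴ fills as t₂g³ eg¹ with CFSE 3(−0.4) + 1(+0.6) = -0.6Δo = -113 kJ/mol.
Low-spin t₂g⁴ eg⁰ gives -1.6Δo = -302 kJ/mol, but forming 1 extra pair costs 1P = 316 kJ/mol, so E(LS) = -302 + 316 = 14 kJ/mol.
The difference is 14 − (-113) = 127 kJ/mol, so high-spin lies lower.

127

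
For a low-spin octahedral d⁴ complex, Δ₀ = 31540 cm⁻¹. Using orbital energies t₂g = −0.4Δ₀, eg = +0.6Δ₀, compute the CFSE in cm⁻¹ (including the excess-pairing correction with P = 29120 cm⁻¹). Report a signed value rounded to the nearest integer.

The d⁴ electrons fill as t₂g⁴ eg⁰.
CFSE(orbital) = 4×(-0.4Δ₀) + 0×(0.6Δ₀) = -1.6Δ₀; with Δ₀ = 31540 cm⁻¹ that is -50464 cm⁻¹.
High-spin d⁴ would be t₂g³ eg¹ with 0 pairs; low-spin has 1, so 1 excess pair costs +1P = +29120 cm⁻¹.
Combining: -50464 + 29120 = -21344 cm⁻¹.

-21344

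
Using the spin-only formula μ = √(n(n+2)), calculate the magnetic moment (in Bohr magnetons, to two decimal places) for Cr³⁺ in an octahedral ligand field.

Cr sits in group 6; removing 3 electrons leaves Cr³⁺ with 6 − 3 = 3 d electrons.
For octahedral d³ the high- and low-spin configurations coincide.
Configuration: t₂g³ eg⁰ → 3 unpaired electrons.
μ(spin-only) = √[3(3+2)] = √15 ≈ 3.87 Bohr magnetons.

3.87 Bohr magnetons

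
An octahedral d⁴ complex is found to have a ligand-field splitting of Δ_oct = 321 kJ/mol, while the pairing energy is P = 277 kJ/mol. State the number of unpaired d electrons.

2

Δ_oct > P, so pairing is preferred: the ground state is low-spin.
Configuration: t2g^4 e_g^0.
Unpaired electrons: 2.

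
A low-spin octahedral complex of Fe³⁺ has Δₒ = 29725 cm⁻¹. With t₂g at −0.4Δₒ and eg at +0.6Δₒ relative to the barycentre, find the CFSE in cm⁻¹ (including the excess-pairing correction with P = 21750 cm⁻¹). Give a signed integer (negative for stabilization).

Fe³⁺: group 8, so d-count = 8 − 3 = 5.
The d⁵ electrons fill as t₂g⁵ eg⁰.
Orbital CFSE = 5(-0.4) + 0(0.6) = -2.0Δₒ = -2.0 × 29725 = -59450 cm⁻¹.
Relative to high-spin t₂g³ eg² (0 paired), the low-spin configuration has 2 additional pairs, contributing +2 × 21750 = +43500 cm⁻¹.
Net CFSE = -59450 + 43500 = -15950 cm⁻¹.

-15950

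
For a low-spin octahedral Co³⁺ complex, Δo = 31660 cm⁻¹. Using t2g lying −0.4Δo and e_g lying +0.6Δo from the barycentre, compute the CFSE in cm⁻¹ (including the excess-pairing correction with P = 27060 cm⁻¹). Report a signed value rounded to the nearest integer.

Co³⁺: group 9, so d-count = 9 − 3 = 6.
Electron filling gives t2g^6 e_g^0.
Orbital CFSE = 6(-0.4) + 0(0.6) = -2.4Δo = -2.4 × 31660 = -75984 cm⁻¹.
Pairing penalty: 3 pairs vs 1 in the high-spin reference → 2 extra × P = 54120 cm⁻¹.
Combining: -75984 + 54120 = -21864 cm⁻¹.

-21864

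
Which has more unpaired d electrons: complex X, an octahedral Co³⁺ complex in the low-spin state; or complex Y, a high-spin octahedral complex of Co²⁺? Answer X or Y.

X: Co³⁺: group 9, so d-count = 9 − 3 = 6; t2g^6 e_g^0 → 0 unpaired.
Y: Co²⁺: group 9, so d-count = 9 − 2 = 7; t₂g⁵ eg² → 3 unpaired.
So Y has more unpaired electrons.

Y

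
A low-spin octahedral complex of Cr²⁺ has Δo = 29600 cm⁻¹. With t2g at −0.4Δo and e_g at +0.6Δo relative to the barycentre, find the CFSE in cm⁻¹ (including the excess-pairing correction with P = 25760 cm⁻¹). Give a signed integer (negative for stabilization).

Cr is in group 6, so Cr²⁺ is d⁴ (6 − 2 = 4).
The d⁴ electrons fill as t2g^4 e_g^0.
CFSE(orbital) = 4×(-0.4Δo) + 0×(0.6Δo) = -1.6Δo; with Δo = 29600 cm⁻¹ that is -47360 cm⁻¹.
Relative to high-spin t2g^3 e_g^1 (0 paired), the low-spin configuration has 1 additional pair, contributing +1 × 25760 = +25760 cm⁻¹.
Net CFSE = -47360 + 25760 = -21600 cm⁻¹.

-21600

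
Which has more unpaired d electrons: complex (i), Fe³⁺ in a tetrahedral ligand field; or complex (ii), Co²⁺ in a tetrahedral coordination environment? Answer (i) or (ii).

(i)

(i): Fe sits in group 8; removing 3 electrons leaves Fe³⁺ with 8 − 3 = 5 d electrons; Tetrahedral fields are weak (Δₜ ≈ 4/9 Δₒ), so electrons fill high-spin; e^2 t2^3 → 5 unpaired.
(ii): Group 9 minus oxidation state +2 gives a d⁷ configuration for Co²⁺; Tetrahedral fields are weak (Δₜ ≈ 4/9 Δₒ), so electrons fill high-spin; e^4 t2^3 → 3 unpaired.
So (i) has more unpaired electrons.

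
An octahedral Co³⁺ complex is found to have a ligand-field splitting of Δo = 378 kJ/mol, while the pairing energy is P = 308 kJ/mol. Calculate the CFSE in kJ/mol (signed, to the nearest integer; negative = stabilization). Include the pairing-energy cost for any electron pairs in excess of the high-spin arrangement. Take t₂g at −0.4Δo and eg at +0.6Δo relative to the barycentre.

-291

Co sits in group 9; removing 3 electrons leaves Co³⁺ with 9 − 3 = 6 d electrons.
With Δo > P the complex is low-spin.
Filling d⁶ accordingly: t₂g⁶ eg⁰.
Orbital CFSE = -2.4Δo = -2.4 × 378 = -907 kJ/mol.
Excess pairs vs high-spin: 3 − 1 = 2; pairing cost = +616 kJ/mol.
Net CFSE = -907 + 616 = -291 kJ/mol.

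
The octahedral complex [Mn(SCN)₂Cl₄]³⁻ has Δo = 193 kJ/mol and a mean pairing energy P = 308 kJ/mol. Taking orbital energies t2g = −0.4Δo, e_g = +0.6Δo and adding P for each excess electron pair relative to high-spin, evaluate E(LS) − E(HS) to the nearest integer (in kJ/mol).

Ligand charges: 2×(-1) from SCN⁻ and 4×(-1) from Cl⁻ sum to -6; with overall charge -3, Mn is +3.
Mn³⁺: group 7, so d-count = 7 − 3 = 4.
High-spin d⁴ fills as t2g^3 e_g^1 with CFSE 3(−0.4) + 1(+0.6) = -0.6Δo = -116 kJ/mol.
Low-spin t2g^4 e_g^0 gives -1.6Δo = -309 kJ/mol, but forming 1 extra pair costs 1P = 308 kJ/mol, so E(LS) = -309 + 308 = -1 kJ/mol.
The difference is -1 − (-116) = 115 kJ/mol, so high-spin lies lower.

115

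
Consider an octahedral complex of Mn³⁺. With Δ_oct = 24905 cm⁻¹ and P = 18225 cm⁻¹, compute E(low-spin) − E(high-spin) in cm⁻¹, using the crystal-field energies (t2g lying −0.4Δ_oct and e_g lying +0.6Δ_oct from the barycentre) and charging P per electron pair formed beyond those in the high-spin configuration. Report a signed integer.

-6680

Mn is in group 7, so Mn³⁺ is d⁴ (7 − 3 = 4).
In the high-spin limit (t2g^3 e_g^1) the orbital term is -0.6Δ_oct = -14943 cm⁻¹, with no excess pairing.
For low-spin the configuration is t2g^4 e_g^0: orbital energy -1.6 × 24905 = -39848 cm⁻¹, and 1 additional pair relative to high-spin adds 18225 cm⁻¹, giving -21623 cm⁻¹.
E(LS) − E(HS) = -21623 − (-14943) = -6680 cm⁻¹.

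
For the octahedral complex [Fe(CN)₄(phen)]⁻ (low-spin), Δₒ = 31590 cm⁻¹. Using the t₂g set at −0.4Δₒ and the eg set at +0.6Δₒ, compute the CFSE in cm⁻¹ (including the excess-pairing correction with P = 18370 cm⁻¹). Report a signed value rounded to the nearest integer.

Ligand charges: 4×(-1) from CN⁻ and 1×(+0) from phen sum to -4; with overall charge -1, Fe is +3.
Fe³⁺: group 8, so d-count = 8 − 3 = 5.
The d⁵ electrons fill as t₂g⁵ eg⁰.
The orbital stabilization is -2.0Δₒ = -2.0 × 31590 = -63180 cm⁻¹.
High-spin d⁵ would be t₂g³ eg² with 0 pairs; low-spin has 2, so 2 excess pairs cost +2P = +36740 cm⁻¹.
Net CFSE = -63180 + 36740 = -26440 cm⁻¹.

-26440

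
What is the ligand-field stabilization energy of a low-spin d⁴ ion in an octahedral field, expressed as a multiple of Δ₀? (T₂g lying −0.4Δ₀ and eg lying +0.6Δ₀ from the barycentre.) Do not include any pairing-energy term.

-1.6 Δ₀

Configuration: t₂g⁴ eg⁰.
CFSE = 4(-0.4Δ₀) + 0(0.6Δ₀) = -1.6Δ₀ + 0.0Δ₀ = -1.6Δ₀.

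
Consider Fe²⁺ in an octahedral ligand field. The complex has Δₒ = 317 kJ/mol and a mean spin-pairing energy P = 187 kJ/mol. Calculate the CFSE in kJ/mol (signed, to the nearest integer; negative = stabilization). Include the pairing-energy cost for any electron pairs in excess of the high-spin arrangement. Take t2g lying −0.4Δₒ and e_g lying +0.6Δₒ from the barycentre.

-387

Group 8 minus oxidation state +2 gives a d⁶ configuration for Fe²⁺.
With Δₒ > P the complex is low-spin.
That gives t2g^6 e_g^0.
Orbital CFSE = -2.4Δₒ = -2.4 × 317 = -761 kJ/mol.
Excess pairs vs high-spin: 3 − 1 = 2; pairing cost = +374 kJ/mol.
Net CFSE = -761 + 374 = -387 kJ/mol.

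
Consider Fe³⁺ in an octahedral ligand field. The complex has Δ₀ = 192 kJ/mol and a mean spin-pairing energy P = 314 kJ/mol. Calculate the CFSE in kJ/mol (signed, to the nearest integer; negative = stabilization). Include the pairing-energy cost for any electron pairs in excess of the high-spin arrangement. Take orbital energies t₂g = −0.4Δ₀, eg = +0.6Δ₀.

0

Fe³⁺: group 8, so d-count = 8 − 3 = 5.
Since Δ₀ = 192 kJ/mol < P = 314 kJ/mol, the complex adopts the high-spin configuration.
Configuration: t₂g³ eg².
Orbital CFSE = 0.0Δ₀ = 0.0 × 192 = 0 kJ/mol.
High-spin has no excess pairs, so no pairing correction applies.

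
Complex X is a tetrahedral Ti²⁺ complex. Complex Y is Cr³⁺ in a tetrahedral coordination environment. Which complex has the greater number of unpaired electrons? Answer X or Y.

Y

X: Group 4 minus oxidation state +2 gives a d² configuration for Ti²⁺; Tetrahedral fields are weak (Δₜ ≈ 4/9 Δₒ), so electrons fill high-spin; e^2 t2^0 → 2 unpaired.
Y: Cr³⁺: group 6, so d-count = 6 − 3 = 3; With tetrahedral geometry the complex is necessarily high-spin; e^2 t2^1 → 3 unpaired.
So Y has more unpaired electrons.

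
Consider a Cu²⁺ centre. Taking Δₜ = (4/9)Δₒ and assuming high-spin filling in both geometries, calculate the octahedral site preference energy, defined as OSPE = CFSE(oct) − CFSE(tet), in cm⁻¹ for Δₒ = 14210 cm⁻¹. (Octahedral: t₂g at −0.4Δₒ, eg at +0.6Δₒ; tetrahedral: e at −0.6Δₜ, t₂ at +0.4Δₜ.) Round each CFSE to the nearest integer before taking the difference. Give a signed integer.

-6000

Cu sits in group 11; removing 2 electrons leaves Cu²⁺ with 11 − 2 = 9 d electrons.
In an octahedral site d⁹ (HS) is t₂g⁶ eg³, giving CFSE(oct) = -0.6Δₒ = -8526 cm⁻¹.
Tetrahedral e⁴ t₂⁵ gives -0.4Δₜ = -0.4 × (4/9) × 14210 = -2526 cm⁻¹.
Subtracting, OSPE = -8526 − (-2526) = -6000 cm⁻¹.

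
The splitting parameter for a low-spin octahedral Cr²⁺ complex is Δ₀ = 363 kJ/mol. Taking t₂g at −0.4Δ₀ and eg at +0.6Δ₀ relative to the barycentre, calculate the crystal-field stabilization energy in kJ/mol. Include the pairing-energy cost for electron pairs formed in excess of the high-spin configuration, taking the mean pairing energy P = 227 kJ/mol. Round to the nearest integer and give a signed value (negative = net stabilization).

-354

Cr is in group 6, so Cr²⁺ is d⁴ (6 − 2 = 4).
Electron filling gives t₂g⁴ eg⁰.
Orbital CFSE = 4(-0.4) + 0(0.6) = -1.6Δ₀ = -1.6 × 363 = -581 kJ/mol.
High-spin d⁴ would be t₂g³ eg¹ with 0 pairs; low-spin has 1, so 1 excess pair costs +1P = +227 kJ/mol.
Net CFSE = -581 + 227 = -354 kJ/mol.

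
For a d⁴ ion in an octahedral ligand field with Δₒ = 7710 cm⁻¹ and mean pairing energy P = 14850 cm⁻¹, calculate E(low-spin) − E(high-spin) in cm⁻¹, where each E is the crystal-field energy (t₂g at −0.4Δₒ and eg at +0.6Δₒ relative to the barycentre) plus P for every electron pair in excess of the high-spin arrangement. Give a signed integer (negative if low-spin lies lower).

7140

High-spin d⁴ fills as t₂g³ eg¹ with CFSE 3(−0.4) + 1(+0.6) = -0.6Δₒ = -4626 cm⁻¹.
Low-spin t₂g⁴ eg⁰ gives -1.6Δₒ = -12336 cm⁻¹, but forming 1 extra pair costs 1P = 14850 cm⁻¹, so E(LS) = -12336 + 14850 = 2514 cm⁻¹.
Thus E(LS) − E(HS) = 7140 cm⁻¹.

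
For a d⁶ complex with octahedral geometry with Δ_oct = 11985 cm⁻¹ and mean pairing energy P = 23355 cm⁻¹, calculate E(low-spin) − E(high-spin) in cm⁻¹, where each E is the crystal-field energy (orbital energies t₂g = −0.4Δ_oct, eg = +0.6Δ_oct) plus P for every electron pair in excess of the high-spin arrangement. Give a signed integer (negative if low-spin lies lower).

22740

In the high-spin limit (t₂g⁴ eg²) the orbital term is -0.4Δ_oct = -4794 cm⁻¹, with no excess pairing.
Low-spin: t₂g⁶ eg⁰, orbital CFSE = -2.4Δ_oct = -28764 cm⁻¹; plus 2 excess pairs × P = +46710 cm⁻¹; total 17946 cm⁻¹.
Thus E(LS) − E(HS) = 22740 cm⁻¹.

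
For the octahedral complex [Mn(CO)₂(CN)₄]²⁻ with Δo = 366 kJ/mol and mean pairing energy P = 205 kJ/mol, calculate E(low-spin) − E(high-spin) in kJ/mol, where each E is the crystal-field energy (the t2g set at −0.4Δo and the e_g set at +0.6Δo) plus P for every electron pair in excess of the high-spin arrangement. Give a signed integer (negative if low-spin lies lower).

Ligand charges: 2×(+0) from CO and 4×(-1) from CN⁻ sum to -4; with overall charge -2, Mn is +2.
Mn sits in group 7; removing 2 electrons leaves Mn²⁺ with 7 − 2 = 5 d electrons.
High-spin: t2g^3 e_g^2, CFSE = 0.0Δo = 0 kJ/mol.
For low-spin the configuration is t2g^5 e_g^0: orbital energy -2.0 × 366 = -732 kJ/mol, and 2 additional pairs relative to high-spin add 410 kJ/mol, giving -322 kJ/mol.
Thus E(LS) − E(HS) = -322 kJ/mol.

-322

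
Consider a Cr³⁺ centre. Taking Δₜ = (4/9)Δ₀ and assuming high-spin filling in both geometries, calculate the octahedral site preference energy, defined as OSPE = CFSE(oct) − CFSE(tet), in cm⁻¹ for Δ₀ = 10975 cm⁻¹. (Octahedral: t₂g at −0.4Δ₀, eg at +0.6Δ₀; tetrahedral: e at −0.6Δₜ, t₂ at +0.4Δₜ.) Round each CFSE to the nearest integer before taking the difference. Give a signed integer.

-9268

Group 6 minus oxidation state +3 gives a d³ configuration for Cr³⁺.
Octahedral high-spin t₂g³ eg⁰: CFSE = -1.2 × 10975 = -13170 cm⁻¹.
In a tetrahedral site the filling is e² t₂¹: CFSE(tet) = -0.8Δₜ = -0.8 × (4/9)(10975) = -3902 cm⁻¹.
Subtracting, OSPE = -13170 − (-3902) = -9268 cm⁻¹.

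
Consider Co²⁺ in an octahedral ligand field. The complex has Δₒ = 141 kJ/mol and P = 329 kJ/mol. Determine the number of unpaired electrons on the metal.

Co sits in group 9; removing 2 electrons leaves Co²⁺ with 9 − 2 = 7 d electrons.
With Δₒ < P the complex is high-spin.
Filling d⁷ accordingly: t₂g⁵ eg².
Unpaired electrons: 3.

3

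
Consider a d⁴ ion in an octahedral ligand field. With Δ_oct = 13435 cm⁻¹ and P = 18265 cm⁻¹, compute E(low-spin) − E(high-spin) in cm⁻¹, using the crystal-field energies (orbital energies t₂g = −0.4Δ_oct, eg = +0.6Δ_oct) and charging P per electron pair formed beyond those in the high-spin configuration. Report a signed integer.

4830

High-spin: t₂g³ eg¹, CFSE = -0.6Δ_oct = -8061 cm⁻¹.
Low-spin t₂g⁴ eg⁰ gives -1.6Δ_oct = -21496 cm⁻¹, but forming 1 extra pair costs 1P = 18265 cm⁻¹, so E(LS) = -21496 + 18265 = -3231 cm⁻¹.
The difference is -3231 − (-8061) = 4830 cm⁻¹, so high-spin lies lower.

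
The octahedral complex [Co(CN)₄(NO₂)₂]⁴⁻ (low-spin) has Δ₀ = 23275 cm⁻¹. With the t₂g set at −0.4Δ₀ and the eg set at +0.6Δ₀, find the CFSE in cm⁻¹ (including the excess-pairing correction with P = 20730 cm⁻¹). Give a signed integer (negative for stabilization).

Ligand charges: 4×(-1) from CN⁻ and 2×(-1) from NO₂⁻ sum to -6; with overall charge -4, Co is +2.
Co sits in group 9; removing 2 electrons leaves Co²⁺ with 9 − 2 = 7 d electrons.
Configuration: t₂g⁶ eg¹.
The orbital stabilization is -1.8Δ₀ = -1.8 × 23275 = -41895 cm⁻¹.
High-spin d⁷ would be t₂g⁵ eg² with 2 pairs; low-spin has 3, so 1 excess pair costs +1P = +20730 cm⁻¹.
Combining: -41895 + 20730 = -21165 cm⁻¹.

-21165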